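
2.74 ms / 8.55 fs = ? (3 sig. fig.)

320000000000

(2.74 × 10^-3) / (8.55 × 10^-15) = 0.3205 × 10^12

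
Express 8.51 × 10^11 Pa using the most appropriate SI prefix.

851 GPa

= 851 × 10^9 Pa; 10^9 is giga.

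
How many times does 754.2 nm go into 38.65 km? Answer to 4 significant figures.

(38.65 × 10³) / (754.2 × 10⁻⁹) = 0.051246 × 10¹²

51250000000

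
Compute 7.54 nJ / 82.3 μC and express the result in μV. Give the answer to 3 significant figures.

(7.54e-9) / (82.3e-6) = 0.091616e-3 V

91.6 μV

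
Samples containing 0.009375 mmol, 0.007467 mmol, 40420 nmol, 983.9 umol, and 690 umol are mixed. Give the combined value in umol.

In umol:
  0.009375 mmol = 0.009375 × 10³ umol = 9.375
  0.007467 mmol = 0.007467 × 10³ umol = 7.467
  40420 nmol = 40420 × 10⁻³ umol = 40.42
  983.9 umol → 983.9
  690 umol → 690
Sum: 9.375 + 7.467 + 40.42 + 983.9 + 690 = 1731.162

1731.162 umol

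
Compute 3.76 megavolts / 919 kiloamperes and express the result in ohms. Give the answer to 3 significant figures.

4.09 ohms

(3.76 × 10⁶) / (919 × 10³) = 0.0040914 × 10³ Ω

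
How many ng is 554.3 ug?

micro = 1e-6, nano = 1e-9; factor is 1e3.
554.3 × 1e3 = 554300

554300 ng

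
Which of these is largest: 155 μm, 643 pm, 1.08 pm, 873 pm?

155 μm

155 μm = 0.000155 m
643 pm = 0.000000000643 m
1.08 pm = 0.00000000000108 m
873 pm = 0.000000000873 m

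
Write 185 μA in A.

micro = 10⁻⁶, (no prefix) = 10⁰; factor is 10⁻⁶.
185 × 10⁻⁶ = 0.000185

0.000185 A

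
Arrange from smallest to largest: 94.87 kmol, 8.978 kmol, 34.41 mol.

34.41 mol < 8.978 kmol < 94.87 kmol

94.87 kmol = 94870 mol
8.978 kmol = 8978 mol
34.41 mol = 34.41 mol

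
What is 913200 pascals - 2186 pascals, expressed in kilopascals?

In kilopascals:
  913200 pascals = 913200e-3 kilopascals = 913.2
  2186 pascals = 2186e-3 kilopascals = 2.186
Difference: 913.2 - 2.186 = 911.014

911.014 kilopascals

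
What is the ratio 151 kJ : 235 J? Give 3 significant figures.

(151 × 10^3) / (235) = 0.6426 × 10^3

643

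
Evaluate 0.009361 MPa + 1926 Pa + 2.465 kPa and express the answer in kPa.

13.752 kPa

In kPa:
  0.009361 MPa = 0.009361e3 kPa = 9.361
  1926 Pa = 1926e-3 kPa = 1.926
  2.465 kPa → 2.465
Sum: 9.361 + 1.926 + 2.465 = 13.752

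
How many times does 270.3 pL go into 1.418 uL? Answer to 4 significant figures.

(1.418 × 10^-6) / (270.3 × 10^-12) = 0.005246 × 10^6

5246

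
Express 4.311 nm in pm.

nano = 1e-9, pico = 1e-12; factor is 1e3.
4.311 × 1e3 = 4311

4311 pm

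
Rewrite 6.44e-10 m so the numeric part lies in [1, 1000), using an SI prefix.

644 pm

= 644e-12 m; 1e-12 is pico.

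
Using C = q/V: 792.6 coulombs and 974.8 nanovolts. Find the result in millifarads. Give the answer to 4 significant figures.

813100000000 millifarads

(792.6) / (974.8 × 10⁻⁹) = 0.81309 × 10⁹ F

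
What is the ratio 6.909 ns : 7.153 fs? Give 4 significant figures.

(6.909 × 10⁻⁹) / (7.153 × 10⁻¹⁵) = 0.96589 × 10⁶

965900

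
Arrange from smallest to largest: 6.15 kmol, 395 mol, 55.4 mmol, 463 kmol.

6.15 kmol = 6150 mol
395 mol = 395 mol
55.4 mmol = 0.0554 mol
463 kmol = 463000 mol

55.4 mmol < 395 mol < 6.15 kmol < 463 kmol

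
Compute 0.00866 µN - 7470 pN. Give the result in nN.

In nN:
  0.00866 µN = 0.00866 × 10³ nN = 8.66
  7470 pN = 7470 × 10⁻³ nN = 7.47
Difference: 8.66 - 7.47 = 1.19

1.19 nN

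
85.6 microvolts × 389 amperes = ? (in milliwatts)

33.2984 milliwatts

85.6 × 10⁻⁶ × 389 = 33298.4 × 10⁻⁶ W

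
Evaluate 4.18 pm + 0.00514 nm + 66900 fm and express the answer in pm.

In pm:
  4.18 pm → 4.18
  0.00514 nm = 0.00514e3 pm = 5.14
  66900 fm = 66900e-3 pm = 66.9
Sum: 4.18 + 5.14 + 66.9 = 76.22

76.22 pm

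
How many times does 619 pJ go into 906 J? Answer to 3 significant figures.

1460000000000

(906) / (619 × 10⁻¹²) = 1.464 × 10¹²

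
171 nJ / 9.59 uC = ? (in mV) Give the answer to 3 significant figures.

(171 × 10^-9) / (9.59 × 10^-6) = 17.831 × 10^-3 V

17.8 mV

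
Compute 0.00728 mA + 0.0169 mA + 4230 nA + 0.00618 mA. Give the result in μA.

34.59 μA

In μA:
  0.00728 mA = 0.00728 × 10³ μA = 7.28
  0.0169 mA = 0.0169 × 10³ μA = 16.9
  4230 nA = 4230 × 10⁻³ μA = 4.23
  0.00618 mA = 0.00618 × 10³ μA = 6.18
Sum: 7.28 + 16.9 + 4.23 + 6.18 = 34.59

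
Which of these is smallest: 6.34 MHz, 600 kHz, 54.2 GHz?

600 kHz

6.34 MHz = 6340000 Hz
600 kHz = 600000 Hz
54.2 GHz = 54200000000 Hz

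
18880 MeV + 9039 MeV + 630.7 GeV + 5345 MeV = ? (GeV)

In GeV:
  18880 MeV = 18880 × 10^-3 GeV = 18.88
  9039 MeV = 9039 × 10^-3 GeV = 9.039
  630.7 GeV → 630.7
  5345 MeV = 5345 × 10^-3 GeV = 5.345
Sum: 18.88 + 9.039 + 630.7 + 5.345 = 663.964

663.964 GeV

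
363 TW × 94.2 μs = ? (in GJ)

363 × 10^12 × 94.2 × 10^-6 = 34194.6 × 10^6 J

34.1946 GJ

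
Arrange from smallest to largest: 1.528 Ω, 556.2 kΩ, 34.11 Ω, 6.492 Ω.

1.528 Ω < 6.492 Ω < 34.11 Ω < 556.2 kΩ

1.528 Ω = 1.528 Ω
556.2 kΩ = 556200 Ω
34.11 Ω = 34.11 Ω
6.492 Ω = 6.492 Ω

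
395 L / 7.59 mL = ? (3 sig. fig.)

(395) / (7.59 × 10^-3) = 52.04 × 10^3

52000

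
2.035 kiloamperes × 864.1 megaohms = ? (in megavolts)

2.035 × 10³ × 864.1 × 10⁶ = 1758.4435 × 10⁹ V

1758443.5 megavolts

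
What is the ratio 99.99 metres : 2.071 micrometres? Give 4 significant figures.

(99.99) / (2.071 × 10⁻⁶) = 48.281 × 10⁶

48280000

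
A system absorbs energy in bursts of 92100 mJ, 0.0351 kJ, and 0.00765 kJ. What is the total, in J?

134.85 J

In J:
  92100 mJ = 92100 × 10^-3 J = 92.1
  0.0351 kJ = 0.0351 × 10^3 J = 35.1
  0.00765 kJ = 0.00765 × 10^3 J = 7.65
Sum: 92.1 + 35.1 + 7.65 = 134.85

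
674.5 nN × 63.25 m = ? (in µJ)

674.5 × 10⁻⁹ × 63.25 = 42662.125 × 10⁻⁹ J

42.662125 µJ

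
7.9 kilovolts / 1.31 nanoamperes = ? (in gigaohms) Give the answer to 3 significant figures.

6030 gigaohms

(7.9 × 10³) / (1.31 × 10⁻⁹) = 6.0305 × 10¹² Ω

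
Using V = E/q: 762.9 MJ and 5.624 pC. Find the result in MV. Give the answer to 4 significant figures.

135700000000000 MV

(762.9 × 10^6) / (5.624 × 10^-12) = 135.651 × 10^18 V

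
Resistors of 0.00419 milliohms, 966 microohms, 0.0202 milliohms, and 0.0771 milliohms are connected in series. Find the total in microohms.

In microohms:
  0.00419 milliohms = 0.00419 × 10^3 microohms = 4.19
  966 microohms → 966
  0.0202 milliohms = 0.0202 × 10^3 microohms = 20.2
  0.0771 milliohms = 0.0771 × 10^3 microohms = 77.1
Sum: 4.19 + 966 + 20.2 + 77.1 = 1067.49

1067.49 microohms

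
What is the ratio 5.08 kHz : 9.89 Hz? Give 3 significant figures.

514

(5.08 × 10³) / (9.89) = 0.5137 × 10³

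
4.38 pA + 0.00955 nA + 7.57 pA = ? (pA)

21.5 pA

In pA:
  4.38 pA → 4.38
  0.00955 nA = 0.00955 × 10^3 pA = 9.55
  7.57 pA → 7.57
Sum: 4.38 + 9.55 + 7.57 = 21.5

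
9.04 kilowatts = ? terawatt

kilo = 10³, tera = 10¹²; factor is 10⁻⁹.
9.04 × 10⁻⁹ = 0.00000000904

0.00000000904 terawatts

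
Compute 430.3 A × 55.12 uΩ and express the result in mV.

23.718136 mV

430.3 × 55.12 × 10⁻⁶ = 23718.136 × 10⁻⁶ V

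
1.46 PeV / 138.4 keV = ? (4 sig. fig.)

10550000000

(1.46e15) / (138.4e3) = 0.010549e12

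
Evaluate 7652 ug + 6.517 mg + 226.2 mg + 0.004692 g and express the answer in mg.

In mg:
  7652 ug = 7652 × 10^-3 mg = 7.652
  6.517 mg → 6.517
  226.2 mg → 226.2
  0.004692 g = 0.004692 × 10^3 mg = 4.692
Sum: 7.652 + 6.517 + 226.2 + 4.692 = 245.061

245.061 mg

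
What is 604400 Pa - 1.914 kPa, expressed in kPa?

602.486 kPa

In kPa:
  604400 Pa = 604400 × 10^-3 kPa = 604.4
  1.914 kPa → 1.914
Difference: 604.4 - 1.914 = 602.486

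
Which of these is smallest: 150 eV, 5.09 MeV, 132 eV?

150 eV = 150 eV
5.09 MeV = 5090000 eV
132 eV = 132 eV

132 eV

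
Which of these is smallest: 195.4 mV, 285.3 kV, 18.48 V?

195.4 mV

195.4 mV = 0.1954 V
285.3 kV = 285300 V
18.48 V = 18.48 V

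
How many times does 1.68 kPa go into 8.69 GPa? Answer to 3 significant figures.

5170000

(8.69e9) / (1.68e3) = 5.173e6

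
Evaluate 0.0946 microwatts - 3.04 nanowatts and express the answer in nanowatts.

91.56 nanowatts

In nanowatts:
  0.0946 microwatts = 0.0946 × 10^3 nanowatts = 94.6
  3.04 nanowatts → 3.04
Difference: 94.6 - 3.04 = 91.56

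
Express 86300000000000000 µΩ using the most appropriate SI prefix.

= 86.3 × 10⁹ Ω; 10⁹ is giga.

86.3 GΩ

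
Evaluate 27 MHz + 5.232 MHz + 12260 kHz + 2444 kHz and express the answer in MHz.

In MHz:
  27 MHz → 27
  5.232 MHz → 5.232
  12260 kHz = 12260 × 10^-3 MHz = 12.26
  2444 kHz = 2444 × 10^-3 MHz = 2.444
Sum: 27 + 5.232 + 12.26 + 2.444 = 46.936

46.936 MHz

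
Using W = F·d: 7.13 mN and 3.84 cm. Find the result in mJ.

0.273792 mJ

7.13e-3 × 3.84e-2 = 27.3792e-5 J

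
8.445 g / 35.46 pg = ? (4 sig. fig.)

(8.445) / (35.46 × 10⁻¹²) = 0.23816 × 10¹²

238200000000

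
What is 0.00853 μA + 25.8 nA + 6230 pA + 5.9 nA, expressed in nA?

In nA:
  0.00853 μA = 0.00853 × 10³ nA = 8.53
  25.8 nA → 25.8
  6230 pA = 6230 × 10⁻³ nA = 6.23
  5.9 nA → 5.9
Sum: 8.53 + 25.8 + 6.23 + 5.9 = 46.46

46.46 nA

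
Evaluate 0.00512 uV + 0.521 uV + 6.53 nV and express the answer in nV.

In nV:
  0.00512 uV = 0.00512 × 10^3 nV = 5.12
  0.521 uV = 0.521 × 10^3 nV = 521
  6.53 nV → 6.53
Sum: 5.12 + 521 + 6.53 = 532.65

532.65 nV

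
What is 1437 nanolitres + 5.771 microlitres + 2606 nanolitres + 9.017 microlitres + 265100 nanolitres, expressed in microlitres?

In microlitres:
  1437 nanolitres = 1437 × 10⁻³ microlitres = 1.437
  5.771 microlitres → 5.771
  2606 nanolitres = 2606 × 10⁻³ microlitres = 2.606
  9.017 microlitres → 9.017
  265100 nanolitres = 265100 × 10⁻³ microlitres = 265.1
Sum: 1.437 + 5.771 + 2.606 + 9.017 + 265.1 = 283.931

283.931 microlitres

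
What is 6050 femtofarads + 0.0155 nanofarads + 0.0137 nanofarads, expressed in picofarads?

35.25 picofarads

In picofarads:
  6050 femtofarads = 6050 × 10⁻³ picofarads = 6.05
  0.0155 nanofarads = 0.0155 × 10³ picofarads = 15.5
  0.0137 nanofarads = 0.0137 × 10³ picofarads = 13.7
Sum: 6.05 + 15.5 + 13.7 = 35.25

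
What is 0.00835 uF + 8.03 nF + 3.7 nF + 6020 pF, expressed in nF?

26.1 nF

In nF:
  0.00835 uF = 0.00835e3 nF = 8.35
  8.03 nF → 8.03
  3.7 nF → 3.7
  6020 pF = 6020e-3 nF = 6.02
Sum: 8.35 + 8.03 + 3.7 + 6.02 = 26.1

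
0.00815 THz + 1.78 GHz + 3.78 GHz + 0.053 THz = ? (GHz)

In GHz:
  0.00815 THz = 0.00815e3 GHz = 8.15
  1.78 GHz → 1.78
  3.78 GHz → 3.78
  0.053 THz = 0.053e3 GHz = 53
Sum: 8.15 + 1.78 + 3.78 + 53 = 66.71

66.71 GHz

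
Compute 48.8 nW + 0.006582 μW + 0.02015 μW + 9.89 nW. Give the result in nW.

85.422 nW

In nW:
  48.8 nW → 48.8
  0.006582 μW = 0.006582 × 10³ nW = 6.582
  0.02015 μW = 0.02015 × 10³ nW = 20.15
  9.89 nW → 9.89
Sum: 48.8 + 6.582 + 20.15 + 9.89 = 85.422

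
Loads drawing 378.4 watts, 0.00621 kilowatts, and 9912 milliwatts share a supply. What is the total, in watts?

In watts:
  378.4 watts → 378.4
  0.00621 kilowatts = 0.00621e3 watts = 6.21
  9912 milliwatts = 9912e-3 watts = 9.912
Sum: 378.4 + 6.21 + 9.912 = 394.522

394.522 watts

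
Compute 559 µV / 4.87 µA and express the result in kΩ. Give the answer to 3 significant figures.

(559 × 10⁻⁶) / (4.87 × 10⁻⁶) = 114.78 Ω

0.115 kΩ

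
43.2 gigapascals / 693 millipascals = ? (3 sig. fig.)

62300000000

(43.2e9) / (693e-3) = 0.06234e12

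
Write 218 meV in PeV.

0.000000000000000218 PeV

milli = 10^-3, peta = 10^15; factor is 10^-18.
218 × 10^-18 = 0.000000000000000218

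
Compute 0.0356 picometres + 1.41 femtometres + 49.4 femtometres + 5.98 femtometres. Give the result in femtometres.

In femtometres:
  0.0356 picometres = 0.0356e3 femtometres = 35.6
  1.41 femtometres → 1.41
  49.4 femtometres → 49.4
  5.98 femtometres → 5.98
Sum: 35.6 + 1.41 + 49.4 + 5.98 = 92.39

92.39 femtometres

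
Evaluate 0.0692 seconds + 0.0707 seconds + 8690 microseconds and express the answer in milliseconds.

In milliseconds:
  0.0692 seconds = 0.0692 × 10³ milliseconds = 69.2
  0.0707 seconds = 0.0707 × 10³ milliseconds = 70.7
  8690 microseconds = 8690 × 10⁻³ milliseconds = 8.69
Sum: 69.2 + 70.7 + 8.69 = 148.59

148.59 milliseconds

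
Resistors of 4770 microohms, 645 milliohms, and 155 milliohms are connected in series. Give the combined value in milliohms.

In milliohms:
  4770 microohms = 4770 × 10⁻³ milliohms = 4.77
  645 milliohms → 645
  155 milliohms → 155
Sum: 4.77 + 645 + 155 = 804.77

804.77 milliohms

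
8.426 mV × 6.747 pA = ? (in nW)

8.426 × 10⁻³ × 6.747 × 10⁻¹² = 56.850222 × 10⁻¹⁵ W

0.000056850222 nW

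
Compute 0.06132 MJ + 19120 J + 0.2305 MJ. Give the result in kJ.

In kJ:
  0.06132 MJ = 0.06132e3 kJ = 61.32
  19120 J = 19120e-3 kJ = 19.12
  0.2305 MJ = 0.2305e3 kJ = 230.5
Sum: 61.32 + 19.12 + 230.5 = 310.94

310.94 kJ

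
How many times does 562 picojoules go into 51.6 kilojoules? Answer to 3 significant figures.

(51.6 × 10^3) / (562 × 10^-12) = 0.09181 × 10^15

91800000000000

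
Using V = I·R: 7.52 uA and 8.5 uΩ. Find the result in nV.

7.52 × 10⁻⁶ × 8.5 × 10⁻⁶ = 63.92 × 10⁻¹² V

0.06392 nV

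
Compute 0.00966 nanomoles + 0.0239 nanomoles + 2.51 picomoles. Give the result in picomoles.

In picomoles:
  0.00966 nanomoles = 0.00966e3 picomoles = 9.66
  0.0239 nanomoles = 0.0239e3 picomoles = 23.9
  2.51 picomoles → 2.51
Sum: 9.66 + 23.9 + 2.51 = 36.07

36.07 picomoles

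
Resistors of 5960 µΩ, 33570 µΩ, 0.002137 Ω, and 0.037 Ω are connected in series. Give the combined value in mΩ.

78.667 mΩ

In mΩ:
  5960 µΩ = 5960e-3 mΩ = 5.96
  33570 µΩ = 33570e-3 mΩ = 33.57
  0.002137 Ω = 0.002137e3 mΩ = 2.137
  0.037 Ω = 0.037e3 mΩ = 37
Sum: 5.96 + 33.57 + 2.137 + 37 = 78.667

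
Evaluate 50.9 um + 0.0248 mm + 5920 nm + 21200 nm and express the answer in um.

102.82 um

In um:
  50.9 um → 50.9
  0.0248 mm = 0.0248 × 10^3 um = 24.8
  5920 nm = 5920 × 10^-3 um = 5.92
  21200 nm = 21200 × 10^-3 um = 21.2
Sum: 50.9 + 24.8 + 5.92 + 21.2 = 102.82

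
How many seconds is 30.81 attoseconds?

atto = 10^-18, (no prefix) = 10^0; factor is 10^-18.
30.81 × 10^-18 = 0.00000000000000003081

0.00000000000000003081 seconds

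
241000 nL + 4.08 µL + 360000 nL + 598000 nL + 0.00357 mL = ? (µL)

1206.65 µL

In µL:
  241000 nL = 241000 × 10^-3 µL = 241
  4.08 µL → 4.08
  360000 nL = 360000 × 10^-3 µL = 360
  598000 nL = 598000 × 10^-3 µL = 598
  0.00357 mL = 0.00357 × 10^3 µL = 3.57
Sum: 241 + 4.08 + 360 + 598 + 3.57 = 1206.65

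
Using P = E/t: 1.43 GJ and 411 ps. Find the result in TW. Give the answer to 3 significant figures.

(1.43 × 10^9) / (411 × 10^-12) = 0.0034793 × 10^21 W

3480000 TW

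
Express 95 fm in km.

femto = 10^-15, kilo = 10^3; factor is 10^-18.
95 × 10^-18 = 0.000000000000000095

0.000000000000000095 km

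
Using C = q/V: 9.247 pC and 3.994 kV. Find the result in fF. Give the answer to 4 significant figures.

2.315 fF

(9.247 × 10^-12) / (3.994 × 10^3) = 2.31522 × 10^-15 F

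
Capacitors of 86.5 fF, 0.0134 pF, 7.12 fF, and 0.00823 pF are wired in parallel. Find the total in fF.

In fF:
  86.5 fF → 86.5
  0.0134 pF = 0.0134e3 fF = 13.4
  7.12 fF → 7.12
  0.00823 pF = 0.00823e3 fF = 8.23
Sum: 86.5 + 13.4 + 7.12 + 8.23 = 115.25

115.25 fF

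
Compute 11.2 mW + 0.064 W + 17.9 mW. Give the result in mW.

In mW:
  11.2 mW → 11.2
  0.064 W = 0.064e3 mW = 64
  17.9 mW → 17.9
Sum: 11.2 + 64 + 17.9 = 93.1

93.1 mW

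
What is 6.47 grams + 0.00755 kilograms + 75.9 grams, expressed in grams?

89.92 grams

In grams:
  6.47 grams → 6.47
  0.00755 kilograms = 0.00755 × 10³ grams = 7.55
  75.9 grams → 75.9
Sum: 6.47 + 7.55 + 75.9 = 89.92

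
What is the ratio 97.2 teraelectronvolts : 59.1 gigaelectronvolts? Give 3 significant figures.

1640

(97.2e12) / (59.1e9) = 1.645e3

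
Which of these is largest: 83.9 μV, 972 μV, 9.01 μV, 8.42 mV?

83.9 μV = 0.0000839 V
972 μV = 0.000972 V
9.01 μV = 0.00000901 V
8.42 mV = 0.00842 V

8.42 mV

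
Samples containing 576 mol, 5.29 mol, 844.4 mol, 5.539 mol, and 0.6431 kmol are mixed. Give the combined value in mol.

In mol:
  576 mol → 576
  5.29 mol → 5.29
  844.4 mol → 844.4
  5.539 mol → 5.539
  0.6431 kmol = 0.6431 × 10³ mol = 643.1
Sum: 576 + 5.29 + 844.4 + 5.539 + 643.1 = 2074.329

2074.329 mol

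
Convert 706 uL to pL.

micro = 1e-6, pico = 1e-12; factor is 1e6.
706 × 1e6 = 706000000

706000000 pL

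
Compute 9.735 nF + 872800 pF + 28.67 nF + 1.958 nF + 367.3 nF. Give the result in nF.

In nF:
  9.735 nF → 9.735
  872800 pF = 872800 × 10^-3 nF = 872.8
  28.67 nF → 28.67
  1.958 nF → 1.958
  367.3 nF → 367.3
Sum: 9.735 + 872.8 + 28.67 + 1.958 + 367.3 = 1280.463

1280.463 nF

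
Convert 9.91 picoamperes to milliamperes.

pico = 10⁻¹², milli = 10⁻³; factor is 10⁻⁹.
9.91 × 10⁻⁹ = 0.00000000991

0.00000000991 milliamperes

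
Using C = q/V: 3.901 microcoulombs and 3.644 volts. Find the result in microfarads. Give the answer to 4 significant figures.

(3.901 × 10⁻⁶) / (3.644) = 1.07053 × 10⁻⁶ F

1.071 microfarads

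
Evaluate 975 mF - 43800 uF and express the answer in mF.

In mF:
  975 mF → 975
  43800 uF = 43800 × 10^-3 mF = 43.8
Difference: 975 - 43.8 = 931.2

931.2 mF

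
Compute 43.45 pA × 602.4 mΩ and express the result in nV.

0.02617428 nV

43.45 × 10^-12 × 602.4 × 10^-3 = 26174.28 × 10^-15 V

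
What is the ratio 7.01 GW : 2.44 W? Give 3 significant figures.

(7.01 × 10⁹) / (2.44) = 2.873 × 10⁹

2870000000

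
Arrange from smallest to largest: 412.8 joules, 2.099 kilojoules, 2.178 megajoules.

412.8 joules = 412.8 joules
2.099 kilojoules = 2099 joules
2.178 megajoules = 2178000 joules

412.8 joules < 2.099 kilojoules < 2.178 megajoules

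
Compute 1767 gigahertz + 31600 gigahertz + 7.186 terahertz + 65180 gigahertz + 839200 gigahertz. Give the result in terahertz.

In terahertz:
  1767 gigahertz = 1767 × 10^-3 terahertz = 1.767
  31600 gigahertz = 31600 × 10^-3 terahertz = 31.6
  7.186 terahertz → 7.186
  65180 gigahertz = 65180 × 10^-3 terahertz = 65.18
  839200 gigahertz = 839200 × 10^-3 terahertz = 839.2
Sum: 1.767 + 31.6 + 7.186 + 65.18 + 839.2 = 944.933

944.933 terahertz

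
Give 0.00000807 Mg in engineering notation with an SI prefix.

= 8.07 g; mantissa already in [1, 1000).

8.07 g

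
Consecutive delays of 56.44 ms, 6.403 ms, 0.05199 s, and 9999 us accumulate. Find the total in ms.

In ms:
  56.44 ms → 56.44
  6.403 ms → 6.403
  0.05199 s = 0.05199 × 10^3 ms = 51.99
  9999 us = 9999 × 10^-3 ms = 9.999
Sum: 56.44 + 6.403 + 51.99 + 9.999 = 124.832

124.832 ms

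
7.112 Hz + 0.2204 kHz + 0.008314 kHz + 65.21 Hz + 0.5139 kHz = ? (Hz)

814.936 Hz

In Hz:
  7.112 Hz → 7.112
  0.2204 kHz = 0.2204 × 10³ Hz = 220.4
  0.008314 kHz = 0.008314 × 10³ Hz = 8.314
  65.21 Hz → 65.21
  0.5139 kHz = 0.5139 × 10³ Hz = 513.9
Sum: 7.112 + 220.4 + 8.314 + 65.21 + 513.9 = 814.936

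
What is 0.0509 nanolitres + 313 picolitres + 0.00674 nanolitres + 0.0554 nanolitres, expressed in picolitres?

In picolitres:
  0.0509 nanolitres = 0.0509 × 10³ picolitres = 50.9
  313 picolitres → 313
  0.00674 nanolitres = 0.00674 × 10³ picolitres = 6.74
  0.0554 nanolitres = 0.0554 × 10³ picolitres = 55.4
Sum: 50.9 + 313 + 6.74 + 55.4 = 426.04

426.04 picolitres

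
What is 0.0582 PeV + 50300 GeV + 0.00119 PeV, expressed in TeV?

109.69 TeV

In TeV:
  0.0582 PeV = 0.0582 × 10³ TeV = 58.2
  50300 GeV = 50300 × 10⁻³ TeV = 50.3
  0.00119 PeV = 0.00119 × 10³ TeV = 1.19
Sum: 58.2 + 50.3 + 1.19 = 109.69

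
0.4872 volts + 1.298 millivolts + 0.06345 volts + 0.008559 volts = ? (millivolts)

In millivolts:
  0.4872 volts = 0.4872 × 10^3 millivolts = 487.2
  1.298 millivolts → 1.298
  0.06345 volts = 0.06345 × 10^3 millivolts = 63.45
  0.008559 volts = 0.008559 × 10^3 millivolts = 8.559
Sum: 487.2 + 1.298 + 63.45 + 8.559 = 560.507

560.507 millivolts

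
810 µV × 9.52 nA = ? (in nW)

0.0077112 nW

810 × 10^-6 × 9.52 × 10^-9 = 7711.2 × 10^-15 W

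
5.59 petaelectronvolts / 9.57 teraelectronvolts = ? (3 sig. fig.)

584

(5.59e15) / (9.57e12) = 0.5841e3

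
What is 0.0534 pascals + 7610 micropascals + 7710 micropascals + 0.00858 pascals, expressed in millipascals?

77.3 millipascals

In millipascals:
  0.0534 pascals = 0.0534 × 10^3 millipascals = 53.4
  7610 micropascals = 7610 × 10^-3 millipascals = 7.61
  7710 micropascals = 7710 × 10^-3 millipascals = 7.71
  0.00858 pascals = 0.00858 × 10^3 millipascals = 8.58
Sum: 53.4 + 7.61 + 7.71 + 8.58 = 77.3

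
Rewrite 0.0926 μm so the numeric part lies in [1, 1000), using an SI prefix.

92.6 nm

= 92.6 × 10⁻⁹ m; 10⁻⁹ is nano.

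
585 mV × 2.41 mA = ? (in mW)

585 × 10^-3 × 2.41 × 10^-3 = 1409.85 × 10^-6 W

1.40985 mW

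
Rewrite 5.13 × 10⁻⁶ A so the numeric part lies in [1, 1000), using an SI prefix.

= 5.13 × 10⁻⁶ A; 10⁻⁶ is micro.

5.13 µA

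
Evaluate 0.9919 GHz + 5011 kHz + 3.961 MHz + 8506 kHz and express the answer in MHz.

In MHz:
  0.9919 GHz = 0.9919e3 MHz = 991.9
  5011 kHz = 5011e-3 MHz = 5.011
  3.961 MHz → 3.961
  8506 kHz = 8506e-3 MHz = 8.506
Sum: 991.9 + 5.011 + 3.961 + 8.506 = 1009.378

1009.378 MHz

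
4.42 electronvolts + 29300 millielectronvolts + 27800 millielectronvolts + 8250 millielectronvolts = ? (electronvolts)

In electronvolts:
  4.42 electronvolts → 4.42
  29300 millielectronvolts = 29300 × 10⁻³ electronvolts = 29.3
  27800 millielectronvolts = 27800 × 10⁻³ electronvolts = 27.8
  8250 millielectronvolts = 8250 × 10⁻³ electronvolts = 8.25
Sum: 4.42 + 29.3 + 27.8 + 8.25 = 69.77

69.77 electronvolts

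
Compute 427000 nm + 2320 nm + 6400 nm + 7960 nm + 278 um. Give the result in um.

721.68 um

In um:
  427000 nm = 427000e-3 um = 427
  2320 nm = 2320e-3 um = 2.32
  6400 nm = 6400e-3 um = 6.4
  7960 nm = 7960e-3 um = 7.96
  278 um → 278
Sum: 427 + 2.32 + 6.4 + 7.96 + 278 = 721.68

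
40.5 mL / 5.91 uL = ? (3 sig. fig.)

(40.5 × 10^-3) / (5.91 × 10^-6) = 6.853 × 10^3

6850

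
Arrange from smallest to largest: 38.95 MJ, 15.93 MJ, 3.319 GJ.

38.95 MJ = 38950000 J
15.93 MJ = 15930000 J
3.319 GJ = 3319000000 J

15.93 MJ < 38.95 MJ < 3.319 GJ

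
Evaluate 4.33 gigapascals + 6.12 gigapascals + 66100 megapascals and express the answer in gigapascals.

In gigapascals:
  4.33 gigapascals → 4.33
  6.12 gigapascals → 6.12
  66100 megapascals = 66100 × 10^-3 gigapascals = 66.1
Sum: 4.33 + 6.12 + 66.1 = 76.55

76.55 gigapascals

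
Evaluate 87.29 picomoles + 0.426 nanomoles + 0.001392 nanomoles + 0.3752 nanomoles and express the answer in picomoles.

In picomoles:
  87.29 picomoles → 87.29
  0.426 nanomoles = 0.426 × 10^3 picomoles = 426
  0.001392 nanomoles = 0.001392 × 10^3 picomoles = 1.392
  0.3752 nanomoles = 0.3752 × 10^3 picomoles = 375.2
Sum: 87.29 + 426 + 1.392 + 375.2 = 889.882

889.882 picomoles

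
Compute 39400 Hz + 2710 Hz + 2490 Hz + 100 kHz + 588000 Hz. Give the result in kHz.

732.6 kHz

In kHz:
  39400 Hz = 39400 × 10^-3 kHz = 39.4
  2710 Hz = 2710 × 10^-3 kHz = 2.71
  2490 Hz = 2490 × 10^-3 kHz = 2.49
  100 kHz → 100
  588000 Hz = 588000 × 10^-3 kHz = 588
Sum: 39.4 + 2.71 + 2.49 + 100 + 588 = 732.6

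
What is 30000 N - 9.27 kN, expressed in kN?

20.73 kN

In kN:
  30000 N = 30000e-3 kN = 30
  9.27 kN → 9.27
Difference: 30 - 9.27 = 20.73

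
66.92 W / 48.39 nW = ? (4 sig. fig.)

1383000000

(66.92) / (48.39 × 10^-9) = 1.3829 × 10^9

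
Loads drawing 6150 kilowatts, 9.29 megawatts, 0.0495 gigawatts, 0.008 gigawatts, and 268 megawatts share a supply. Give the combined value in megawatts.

In megawatts:
  6150 kilowatts = 6150 × 10⁻³ megawatts = 6.15
  9.29 megawatts → 9.29
  0.0495 gigawatts = 0.0495 × 10³ megawatts = 49.5
  0.008 gigawatts = 0.008 × 10³ megawatts = 8
  268 megawatts → 268
Sum: 6.15 + 9.29 + 49.5 + 8 + 268 = 340.94

340.94 megawatts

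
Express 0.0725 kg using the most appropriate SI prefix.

72.5 g

= 72.5 g; mantissa already in [1, 1000).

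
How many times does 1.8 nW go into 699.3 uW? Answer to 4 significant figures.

388500

(699.3 × 10⁻⁶) / (1.8 × 10⁻⁹) = 388.5 × 10³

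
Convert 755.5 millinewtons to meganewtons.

milli = 1e-3, mega = 1e6; factor is 1e-9.
755.5 × 1e-9 = 0.0000007555

0.0000007555 meganewtons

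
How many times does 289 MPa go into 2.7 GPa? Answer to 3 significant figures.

(2.7e9) / (289e6) = 0.009343e3

9.34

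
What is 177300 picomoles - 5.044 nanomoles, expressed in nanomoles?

In nanomoles:
  177300 picomoles = 177300e-3 nanomoles = 177.3
  5.044 nanomoles → 5.044
Difference: 177.3 - 5.044 = 172.256

172.256 nanomoles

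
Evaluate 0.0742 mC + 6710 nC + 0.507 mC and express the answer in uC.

In uC:
  0.0742 mC = 0.0742 × 10³ uC = 74.2
  6710 nC = 6710 × 10⁻³ uC = 6.71
  0.507 mC = 0.507 × 10³ uC = 507
Sum: 74.2 + 6.71 + 507 = 587.91

587.91 uC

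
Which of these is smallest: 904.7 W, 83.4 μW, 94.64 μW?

904.7 W = 904.7 W
83.4 μW = 0.0000834 W
94.64 μW = 0.00009464 W

83.4 μW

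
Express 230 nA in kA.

0.00000000023 kA

nano = 10^-9, kilo = 10^3; factor is 10^-12.
230 × 10^-12 = 0.00000000023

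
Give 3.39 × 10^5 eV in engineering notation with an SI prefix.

= 339 × 10^3 eV; 10^3 is kilo.

339 keV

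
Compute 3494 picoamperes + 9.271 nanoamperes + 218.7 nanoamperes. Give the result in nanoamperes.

In nanoamperes:
  3494 picoamperes = 3494 × 10^-3 nanoamperes = 3.494
  9.271 nanoamperes → 9.271
  218.7 nanoamperes → 218.7
Sum: 3.494 + 9.271 + 218.7 = 231.465

231.465 nanoamperes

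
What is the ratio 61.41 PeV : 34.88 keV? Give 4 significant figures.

1761000000000

(61.41 × 10¹⁵) / (34.88 × 10³) = 1.7606 × 10¹²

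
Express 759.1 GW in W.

giga = 10⁹, (no prefix) = 10⁰; factor is 10⁹.
759.1 × 10⁹ = 759100000000

759100000000 W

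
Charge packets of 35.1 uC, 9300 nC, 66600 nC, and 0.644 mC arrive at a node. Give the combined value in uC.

755 uC

In uC:
  35.1 uC → 35.1
  9300 nC = 9300 × 10⁻³ uC = 9.3
  66600 nC = 66600 × 10⁻³ uC = 66.6
  0.644 mC = 0.644 × 10³ uC = 644
Sum: 35.1 + 9.3 + 66.6 + 644 = 755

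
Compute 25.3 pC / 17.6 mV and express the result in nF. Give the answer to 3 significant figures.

1.44 nF

(25.3e-12) / (17.6e-3) = 1.4375e-9 F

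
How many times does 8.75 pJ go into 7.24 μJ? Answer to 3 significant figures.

827000

(7.24 × 10⁻⁶) / (8.75 × 10⁻¹²) = 0.8274 × 10⁶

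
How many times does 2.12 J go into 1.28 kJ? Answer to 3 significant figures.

604

(1.28 × 10^3) / (2.12) = 0.6038 × 10^3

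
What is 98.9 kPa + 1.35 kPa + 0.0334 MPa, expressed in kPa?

133.65 kPa

In kPa:
  98.9 kPa → 98.9
  1.35 kPa → 1.35
  0.0334 MPa = 0.0334 × 10^3 kPa = 33.4
Sum: 98.9 + 1.35 + 33.4 = 133.65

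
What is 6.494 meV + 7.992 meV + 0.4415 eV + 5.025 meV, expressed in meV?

In meV:
  6.494 meV → 6.494
  7.992 meV → 7.992
  0.4415 eV = 0.4415e3 meV = 441.5
  5.025 meV → 5.025
Sum: 6.494 + 7.992 + 441.5 + 5.025 = 461.011

461.011 meV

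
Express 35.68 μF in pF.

micro = 10^-6, pico = 10^-12; factor is 10^6.
35.68 × 10^6 = 35680000

35680000 pF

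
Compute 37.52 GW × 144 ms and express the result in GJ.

5.40288 GJ

37.52e9 × 144e-3 = 5402.88e6 J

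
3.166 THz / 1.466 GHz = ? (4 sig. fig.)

2160

(3.166 × 10^12) / (1.466 × 10^9) = 2.1596 × 10^3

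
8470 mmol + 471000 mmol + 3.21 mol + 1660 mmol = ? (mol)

In mol:
  8470 mmol = 8470e-3 mol = 8.47
  471000 mmol = 471000e-3 mol = 471
  3.21 mol → 3.21
  1660 mmol = 1660e-3 mol = 1.66
Sum: 8.47 + 471 + 3.21 + 1.66 = 484.34

484.34 mol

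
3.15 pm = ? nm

0.00315 nm

pico = 1e-12, nano = 1e-9; factor is 1e-3.
3.15 × 1e-3 = 0.00315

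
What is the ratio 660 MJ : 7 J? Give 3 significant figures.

94300000

(660 × 10⁶) / (7) = 94.29 × 10⁶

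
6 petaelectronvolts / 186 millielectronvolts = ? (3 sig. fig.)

(6 × 10^15) / (186 × 10^-3) = 0.03226 × 10^18

32300000000000000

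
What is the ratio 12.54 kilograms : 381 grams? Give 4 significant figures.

(12.54e3) / (381) = 0.032913e3

32.91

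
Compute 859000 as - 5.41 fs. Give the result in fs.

In fs:
  859000 as = 859000 × 10^-3 fs = 859
  5.41 fs → 5.41
Difference: 859 - 5.41 = 853.59

853.59 fs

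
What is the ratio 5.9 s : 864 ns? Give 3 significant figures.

6830000

(5.9) / (864 × 10⁻⁹) = 0.006829 × 10⁹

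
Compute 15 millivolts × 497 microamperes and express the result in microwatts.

7.455 microwatts

15 × 10^-3 × 497 × 10^-6 = 7455 × 10^-9 W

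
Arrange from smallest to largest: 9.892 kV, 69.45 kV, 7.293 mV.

7.293 mV < 9.892 kV < 69.45 kV

9.892 kV = 9892 V
69.45 kV = 69450 V
7.293 mV = 0.007293 V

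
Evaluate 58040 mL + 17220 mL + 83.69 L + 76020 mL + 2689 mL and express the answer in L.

In L:
  58040 mL = 58040 × 10⁻³ L = 58.04
  17220 mL = 17220 × 10⁻³ L = 17.22
  83.69 L → 83.69
  76020 mL = 76020 × 10⁻³ L = 76.02
  2689 mL = 2689 × 10⁻³ L = 2.689
Sum: 58.04 + 17.22 + 83.69 + 76.02 + 2.689 = 237.659

237.659 L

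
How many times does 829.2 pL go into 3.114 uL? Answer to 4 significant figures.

3755

(3.114 × 10^-6) / (829.2 × 10^-12) = 0.0037554 × 10^6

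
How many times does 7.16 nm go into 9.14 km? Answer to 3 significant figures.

1280000000000

(9.14 × 10^3) / (7.16 × 10^-9) = 1.277 × 10^12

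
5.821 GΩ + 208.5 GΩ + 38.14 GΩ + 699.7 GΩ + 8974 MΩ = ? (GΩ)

961.135 GΩ

In GΩ:
  5.821 GΩ → 5.821
  208.5 GΩ → 208.5
  38.14 GΩ → 38.14
  699.7 GΩ → 699.7
  8974 MΩ = 8974 × 10^-3 GΩ = 8.974
Sum: 5.821 + 208.5 + 38.14 + 699.7 + 8.974 = 961.135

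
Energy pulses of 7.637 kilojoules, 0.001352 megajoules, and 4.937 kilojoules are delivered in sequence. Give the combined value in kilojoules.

13.926 kilojoules

In kilojoules:
  7.637 kilojoules → 7.637
  0.001352 megajoules = 0.001352 × 10³ kilojoules = 1.352
  4.937 kilojoules → 4.937
Sum: 7.637 + 1.352 + 4.937 = 13.926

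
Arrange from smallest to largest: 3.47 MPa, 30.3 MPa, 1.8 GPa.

3.47 MPa < 30.3 MPa < 1.8 GPa

3.47 MPa = 3470000 Pa
30.3 MPa = 30300000 Pa
1.8 GPa = 1800000000 Pa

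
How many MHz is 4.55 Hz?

0.00000455 MHz

(no prefix) = 10^0, mega = 10^6; factor is 10^-6.
4.55 × 10^-6 = 0.00000455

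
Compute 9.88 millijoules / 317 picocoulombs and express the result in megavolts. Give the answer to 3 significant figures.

31.2 megavolts

(9.88e-3) / (317e-12) = 0.031167e9 V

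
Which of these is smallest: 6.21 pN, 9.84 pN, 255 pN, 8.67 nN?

6.21 pN = 0.00000000000621 N
9.84 pN = 0.00000000000984 N
255 pN = 0.000000000255 N
8.67 nN = 0.00000000867 N

6.21 pN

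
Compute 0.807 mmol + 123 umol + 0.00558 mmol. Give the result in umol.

In umol:
  0.807 mmol = 0.807 × 10^3 umol = 807
  123 umol → 123
  0.00558 mmol = 0.00558 × 10^3 umol = 5.58
Sum: 807 + 123 + 5.58 = 935.58

935.58 umol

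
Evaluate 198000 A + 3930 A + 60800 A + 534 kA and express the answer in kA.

796.73 kA

In kA:
  198000 A = 198000e-3 kA = 198
  3930 A = 3930e-3 kA = 3.93
  60800 A = 60800e-3 kA = 60.8
  534 kA → 534
Sum: 198 + 3.93 + 60.8 + 534 = 796.73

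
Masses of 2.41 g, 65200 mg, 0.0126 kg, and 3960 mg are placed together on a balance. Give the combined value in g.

In g:
  2.41 g → 2.41
  65200 mg = 65200e-3 g = 65.2
  0.0126 kg = 0.0126e3 g = 12.6
  3960 mg = 3960e-3 g = 3.96
Sum: 2.41 + 65.2 + 12.6 + 3.96 = 84.17

84.17 g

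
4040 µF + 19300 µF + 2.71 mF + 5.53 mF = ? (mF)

31.58 mF

In mF:
  4040 µF = 4040 × 10⁻³ mF = 4.04
  19300 µF = 19300 × 10⁻³ mF = 19.3
  2.71 mF → 2.71
  5.53 mF → 5.53
Sum: 4.04 + 19.3 + 2.71 + 5.53 = 31.58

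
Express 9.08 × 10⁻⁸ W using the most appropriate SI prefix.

= 90.8 × 10⁻⁹ W; 10⁻⁹ is nano.

90.8 nW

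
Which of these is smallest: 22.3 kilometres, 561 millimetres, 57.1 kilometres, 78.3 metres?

22.3 kilometres = 22300 metres
561 millimetres = 0.561 metres
57.1 kilometres = 57100 metres
78.3 metres = 78.3 metres

561 millimetres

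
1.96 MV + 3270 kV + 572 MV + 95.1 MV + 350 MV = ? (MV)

In MV:
  1.96 MV → 1.96
  3270 kV = 3270e-3 MV = 3.27
  572 MV → 572
  95.1 MV → 95.1
  350 MV → 350
Sum: 1.96 + 3.27 + 572 + 95.1 + 350 = 1022.33

1022.33 MV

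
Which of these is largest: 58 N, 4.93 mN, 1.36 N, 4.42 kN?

4.42 kN

58 N = 58 N
4.93 mN = 0.00493 N
1.36 N = 1.36 N
4.42 kN = 4420 N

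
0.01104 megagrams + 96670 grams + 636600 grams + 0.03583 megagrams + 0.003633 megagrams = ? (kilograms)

783.773 kilograms

In kilograms:
  0.01104 megagrams = 0.01104e3 kilograms = 11.04
  96670 grams = 96670e-3 kilograms = 96.67
  636600 grams = 636600e-3 kilograms = 636.6
  0.03583 megagrams = 0.03583e3 kilograms = 35.83
  0.003633 megagrams = 0.003633e3 kilograms = 3.633
Sum: 11.04 + 96.67 + 636.6 + 35.83 + 3.633 = 783.773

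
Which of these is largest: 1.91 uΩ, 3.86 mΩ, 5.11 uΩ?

1.91 uΩ = 0.00000191 Ω
3.86 mΩ = 0.00386 Ω
5.11 uΩ = 0.00000511 Ω

3.86 mΩ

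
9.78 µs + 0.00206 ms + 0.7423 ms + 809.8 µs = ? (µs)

In µs:
  9.78 µs → 9.78
  0.00206 ms = 0.00206 × 10³ µs = 2.06
  0.7423 ms = 0.7423 × 10³ µs = 742.3
  809.8 µs → 809.8
Sum: 9.78 + 2.06 + 742.3 + 809.8 = 1563.94

1563.94 µs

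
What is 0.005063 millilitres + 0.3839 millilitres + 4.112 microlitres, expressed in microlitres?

393.075 microlitres

In microlitres:
  0.005063 millilitres = 0.005063 × 10^3 microlitres = 5.063
  0.3839 millilitres = 0.3839 × 10^3 microlitres = 383.9
  4.112 microlitres → 4.112
Sum: 5.063 + 383.9 + 4.112 = 393.075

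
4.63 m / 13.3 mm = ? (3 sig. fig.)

348

(4.63) / (13.3 × 10⁻³) = 0.3481 × 10³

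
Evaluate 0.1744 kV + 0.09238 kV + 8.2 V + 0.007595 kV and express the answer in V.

In V:
  0.1744 kV = 0.1744e3 V = 174.4
  0.09238 kV = 0.09238e3 V = 92.38
  8.2 V → 8.2
  0.007595 kV = 0.007595e3 V = 7.595
Sum: 174.4 + 92.38 + 8.2 + 7.595 = 282.575

282.575 V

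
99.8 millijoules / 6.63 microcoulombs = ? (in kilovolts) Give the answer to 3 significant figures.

15.1 kilovolts

(99.8 × 10⁻³) / (6.63 × 10⁻⁶) = 15.053 × 10³ V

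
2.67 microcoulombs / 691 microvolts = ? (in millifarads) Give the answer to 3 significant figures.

3.86 millifarads

(2.67 × 10⁻⁶) / (691 × 10⁻⁶) = 0.003864 F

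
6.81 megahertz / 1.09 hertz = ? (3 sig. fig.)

(6.81e6) / (1.09) = 6.248e6

6250000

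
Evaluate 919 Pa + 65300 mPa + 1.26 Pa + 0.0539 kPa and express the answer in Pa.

1039.46 Pa

In Pa:
  919 Pa → 919
  65300 mPa = 65300e-3 Pa = 65.3
  1.26 Pa → 1.26
  0.0539 kPa = 0.0539e3 Pa = 53.9
Sum: 919 + 65.3 + 1.26 + 53.9 = 1039.46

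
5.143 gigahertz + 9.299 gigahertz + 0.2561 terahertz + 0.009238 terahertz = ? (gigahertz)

In gigahertz:
  5.143 gigahertz → 5.143
  9.299 gigahertz → 9.299
  0.2561 terahertz = 0.2561e3 gigahertz = 256.1
  0.009238 terahertz = 0.009238e3 gigahertz = 9.238
Sum: 5.143 + 9.299 + 256.1 + 9.238 = 279.78

279.78 gigahertz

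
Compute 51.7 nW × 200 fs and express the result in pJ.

0.00000001034 pJ

51.7 × 10⁻⁹ × 200 × 10⁻¹⁵ = 10340 × 10⁻²⁴ J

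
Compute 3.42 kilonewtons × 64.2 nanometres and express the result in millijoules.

3.42e3 × 64.2e-9 = 219.564e-6 J

0.219564 millijoules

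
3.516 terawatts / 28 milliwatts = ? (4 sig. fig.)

(3.516 × 10¹²) / (28 × 10⁻³) = 0.12557 × 10¹⁵

125600000000000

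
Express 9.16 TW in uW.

tera = 10¹², micro = 10⁻⁶; factor is 10¹⁸.
9.16 × 10¹⁸ = 9160000000000000000

9160000000000000000 uW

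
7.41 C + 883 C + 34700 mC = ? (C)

925.11 C

In C:
  7.41 C → 7.41
  883 C → 883
  34700 mC = 34700 × 10^-3 C = 34.7
Sum: 7.41 + 883 + 34.7 = 925.11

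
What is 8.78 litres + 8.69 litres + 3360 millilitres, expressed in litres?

In litres:
  8.78 litres → 8.78
  8.69 litres → 8.69
  3360 millilitres = 3360 × 10^-3 litres = 3.36
Sum: 8.78 + 8.69 + 3.36 = 20.83

20.83 litres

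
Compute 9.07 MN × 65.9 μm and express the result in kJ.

9.07e6 × 65.9e-6 = 597.713 J

0.597713 kJ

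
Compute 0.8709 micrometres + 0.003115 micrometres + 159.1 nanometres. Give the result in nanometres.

In nanometres:
  0.8709 micrometres = 0.8709 × 10³ nanometres = 870.9
  0.003115 micrometres = 0.003115 × 10³ nanometres = 3.115
  159.1 nanometres → 159.1
Sum: 870.9 + 3.115 + 159.1 = 1033.115

1033.115 nanometres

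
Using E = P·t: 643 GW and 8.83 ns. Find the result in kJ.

643e9 × 8.83e-9 = 5677.69 J

5.67769 kJ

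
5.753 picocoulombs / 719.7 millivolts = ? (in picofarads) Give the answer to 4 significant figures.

(5.753 × 10⁻¹²) / (719.7 × 10⁻³) = 0.00799361 × 10⁻⁹ F

7.994 picofarads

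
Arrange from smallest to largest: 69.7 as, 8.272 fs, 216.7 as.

69.7 as < 216.7 as < 8.272 fs

69.7 as = 0.0000000000000000697 s
8.272 fs = 0.000000000000008272 s
216.7 as = 0.0000000000000002167 s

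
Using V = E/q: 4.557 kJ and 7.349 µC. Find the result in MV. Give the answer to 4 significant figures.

(4.557 × 10³) / (7.349 × 10⁻⁶) = 0.620084 × 10⁹ V

620.1 MV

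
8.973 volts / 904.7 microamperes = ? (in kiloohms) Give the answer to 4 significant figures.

(8.973) / (904.7 × 10⁻⁶) = 0.0099182 × 10⁶ Ω

9.918 kiloohms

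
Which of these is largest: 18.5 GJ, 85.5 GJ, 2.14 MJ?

85.5 GJ

18.5 GJ = 18500000000 J
85.5 GJ = 85500000000 J
2.14 MJ = 2140000 J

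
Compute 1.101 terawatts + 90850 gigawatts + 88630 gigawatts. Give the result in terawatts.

In terawatts:
  1.101 terawatts → 1.101
  90850 gigawatts = 90850 × 10^-3 terawatts = 90.85
  88630 gigawatts = 88630 × 10^-3 terawatts = 88.63
Sum: 1.101 + 90.85 + 88.63 = 180.581

180.581 terawatts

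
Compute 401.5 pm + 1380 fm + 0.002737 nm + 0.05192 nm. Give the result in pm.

In pm:
  401.5 pm → 401.5
  1380 fm = 1380 × 10⁻³ pm = 1.38
  0.002737 nm = 0.002737 × 10³ pm = 2.737
  0.05192 nm = 0.05192 × 10³ pm = 51.92
Sum: 401.5 + 1.38 + 2.737 + 51.92 = 457.537

457.537 pm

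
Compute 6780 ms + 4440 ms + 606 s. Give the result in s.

617.22 s

In s:
  6780 ms = 6780e-3 s = 6.78
  4440 ms = 4440e-3 s = 4.44
  606 s → 606
Sum: 6.78 + 4.44 + 606 = 617.22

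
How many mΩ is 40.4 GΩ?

giga = 1e9, milli = 1e-3; factor is 1e12.
40.4 × 1e12 = 40400000000000

40400000000000 mΩ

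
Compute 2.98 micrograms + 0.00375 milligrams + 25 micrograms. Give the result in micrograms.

31.73 micrograms

In micrograms:
  2.98 micrograms → 2.98
  0.00375 milligrams = 0.00375 × 10³ micrograms = 3.75
  25 micrograms → 25
Sum: 2.98 + 3.75 + 25 = 31.73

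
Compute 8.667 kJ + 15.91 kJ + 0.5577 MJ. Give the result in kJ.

582.277 kJ

In kJ:
  8.667 kJ → 8.667
  15.91 kJ → 15.91
  0.5577 MJ = 0.5577 × 10³ kJ = 557.7
Sum: 8.667 + 15.91 + 557.7 = 582.277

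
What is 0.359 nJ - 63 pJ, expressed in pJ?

296 pJ

In pJ:
  0.359 nJ = 0.359 × 10^3 pJ = 359
  63 pJ → 63
Difference: 359 - 63 = 296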